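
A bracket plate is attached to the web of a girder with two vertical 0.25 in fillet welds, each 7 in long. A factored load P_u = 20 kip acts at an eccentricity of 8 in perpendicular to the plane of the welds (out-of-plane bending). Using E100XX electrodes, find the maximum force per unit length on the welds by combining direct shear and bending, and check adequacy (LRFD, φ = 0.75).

E100XX → F_EXX = 100 ksi.
L_w = 2 × 7 = 14 in; section modulus (unit throat) S = 2 × L²/6 = 16.33 in².
Direct shear f_v = P/L_w = 20/14 = 1.429 kip/in.
Moment M = P × e = 20 × 8 = 160 kip·in; bending f_b = M/S = 9.796 kip/in.
f_max = √(f_v² + f_b²) = √(1.429² + 9.796²) = 9.9 kip/in.
φr_n = 0.75 × 0.6 × 100 × (0.707 × 0.25) = 7.954 kip/in → NOT adequate.

f_max ≈ 9.9 kip/in; NOT adequate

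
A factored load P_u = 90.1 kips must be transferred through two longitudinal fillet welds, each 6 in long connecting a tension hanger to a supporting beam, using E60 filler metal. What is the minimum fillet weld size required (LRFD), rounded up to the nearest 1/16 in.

w = 7/16 in

E60XX → F_EXX = 60 ksi.
Total weld length L = 12 in.
Required throat t_e = P_u / (φ × 0.6 F_EXX × L) = 90.1 / (0.75 × 0.6 × 60 × 12) = 0.2781 in.
Required leg w = t_e / 0.707 = 0.3933 in → use 7/16 in.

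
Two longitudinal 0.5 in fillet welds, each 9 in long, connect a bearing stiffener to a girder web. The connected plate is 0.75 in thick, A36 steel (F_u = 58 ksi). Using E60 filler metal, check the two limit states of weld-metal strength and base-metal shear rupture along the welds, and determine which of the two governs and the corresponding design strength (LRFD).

φR_n ≈ 172 kip (weld metal governs)

E60XX → F_EXX = 60 ksi.
t_e = 0.707 × 0.5 = 0.3535 in; L = 18 in.
Weld metal: φR_n = 0.75 × 0.6 × 60 × 0.3535 × 18 = 171.8 kip.
Base metal (shear rupture): φR_n = 0.75 × 0.6 × 58 × 0.75 × 18 = 352.3 kip.
Governing: weld metal.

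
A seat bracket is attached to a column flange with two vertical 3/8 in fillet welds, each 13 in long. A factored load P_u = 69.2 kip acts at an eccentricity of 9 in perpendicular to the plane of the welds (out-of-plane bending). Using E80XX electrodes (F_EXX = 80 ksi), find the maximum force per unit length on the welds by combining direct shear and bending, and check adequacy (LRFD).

f_max ≈ 11.4 kip/in; NOT adequate

L_w = 2 × 13 = 26 in; section modulus (unit throat) S = 2 × L²/6 = 56.33 in².
Direct shear f_v = P/L_w = 69.2/26 = 2.662 kip/in.
Moment M = P × e = 69.2 × 9 = 622.8 kip·in; bending f_b = M/S = 11.06 kip/in.
f_max = √(f_v² + f_b²) = √(2.662² + 11.06²) = 11.37 kip/in.
φr_n = 0.75 × 0.6 × 80 × (0.707 × 0.375) = 9.544 kip/in → NOT adequate.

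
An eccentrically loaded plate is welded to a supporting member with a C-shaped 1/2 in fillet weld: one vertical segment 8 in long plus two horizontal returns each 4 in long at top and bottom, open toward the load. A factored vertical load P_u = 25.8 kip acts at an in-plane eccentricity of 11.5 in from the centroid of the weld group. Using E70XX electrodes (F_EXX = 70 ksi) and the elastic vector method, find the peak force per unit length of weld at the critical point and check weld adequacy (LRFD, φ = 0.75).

Total weld length L_w = 16 in. Treat welds as unit-width lines.
Centroid: x̄ = 2×4×2 / 16 = 1 in from the vertical weld.
Polar moment about centroid: J = I_x + I_y = [8³/12 + 2×4×4²] + [8×1² + 2(4³/12 + 4×1²)] = 197.3 in³.
Direct shear f_v = P/L_w = 25.8 / 16 = 1.613 kip/in (vertical).
Torsion M = P·e = 25.8 × 11.5 = 296.7 kip·in.
Critical point at (x, y) = (3, 4) from centroid. f_tx = M·y/J = 6.014 kip/in; f_ty = M·x/J = 4.511 kip/in.
Resultant f_max = √[f_tx² + (f_v + f_ty)²] = √[6.014² + (1.613 + 4.511)²] = 8.583 kip/in.
Capacity per unit length: φr_n = 0.75 × 0.6 × 70 × (0.707 × 0.5) = 11.14 kip/in.
8.583 ≤ 11.14 → adequate.

f_max ≈ 8.58 kip/in; adequate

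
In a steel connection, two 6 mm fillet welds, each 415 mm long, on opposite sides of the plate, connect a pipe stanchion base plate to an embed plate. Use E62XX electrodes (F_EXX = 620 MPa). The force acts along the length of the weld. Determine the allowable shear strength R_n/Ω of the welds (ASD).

R_n/Ω ≈ 655 kN

Effective throat t_e = 0.707 × 6 = 4.242 mm.
Total length L = 830 mm; A_we = 4.242 × 830 = 3521 mm².
F_nw = 0.6 F_EXX = 0.6 × 620 = 372 MPa.
R_n = 372 × 3521 × 10⁻³ = 1310 kN; R_n/Ω = 1310/2.0 = 654.9 kN.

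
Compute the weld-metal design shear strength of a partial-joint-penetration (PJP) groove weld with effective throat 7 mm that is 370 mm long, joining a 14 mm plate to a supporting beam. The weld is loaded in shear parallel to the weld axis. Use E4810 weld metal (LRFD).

φR_n ≈ 559 kN

E48XX → F_EXX = 480 MPa.
Effective throat (given) t_e = 7 mm.
A_we = 7 × 370 = 2590 mm².
F_nw = 0.6 F_EXX = 288 MPa.
φR_n = 0.75 × 288 × 2590 × 10⁻³ = 559.4 kN.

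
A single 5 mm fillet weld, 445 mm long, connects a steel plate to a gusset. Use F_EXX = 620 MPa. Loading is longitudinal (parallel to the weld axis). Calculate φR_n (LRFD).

φR_n ≈ 439 kN

Effective throat t_e = 0.707 × 5 = 3.535 mm.
Total length L = 445 mm; A_we = 3.535 × 445 = 1573 mm².
F_nw = 0.6 F_EXX = 0.6 × 620 = 372 MPa.
φR_n = 0.75 × 372 × 1573 × 10⁻³ = 438.9 kN.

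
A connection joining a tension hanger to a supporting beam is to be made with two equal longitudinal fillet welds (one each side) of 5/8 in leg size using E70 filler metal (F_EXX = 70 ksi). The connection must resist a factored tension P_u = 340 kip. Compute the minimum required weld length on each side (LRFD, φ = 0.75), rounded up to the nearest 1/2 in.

L = 12.5 in on each side

Throat t_e = 0.707 × 0.625 = 0.4419 in.
φr_n = 0.75 × 0.6 × 70 × 0.4419 = 13.92 kip/in.
L_req = P_u / φr_n = 340 / 13.92 = 24.43 in total.
Per side: 24.43 / 2 = 12.21 in.
Round up → use L = 12.5 in on each side.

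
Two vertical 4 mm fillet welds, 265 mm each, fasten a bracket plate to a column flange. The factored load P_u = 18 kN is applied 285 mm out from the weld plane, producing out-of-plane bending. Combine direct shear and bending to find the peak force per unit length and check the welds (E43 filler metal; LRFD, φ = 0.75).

f_max ≈ 222 N/mm; adequate

E43XX → F_EXX = 430 MPa.
L_w = 2 × 265 = 530 mm; section modulus (unit throat) S = 2 × L²/6 = 23410 mm².
Direct shear f_v = P/L_w = 18×10³/530 = 33.96 N/mm.
Moment M = P × e = 18×10³ × 285 = 5130000 N·mm; bending f_b = M/S = 219.2 N/mm.
f_max = √(f_v² + f_b²) = √(33.96² + 219.2²) = 221.8 N/mm.
φr_n = 0.75 × 0.6 × 430 × (0.707 × 4) = 547.2 N/mm → adequate.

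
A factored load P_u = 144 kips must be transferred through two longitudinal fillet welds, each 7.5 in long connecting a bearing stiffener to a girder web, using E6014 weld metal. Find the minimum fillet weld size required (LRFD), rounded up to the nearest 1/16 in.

E60XX → F_EXX = 60 ksi.
Total weld length L = 15 in.
Required throat t_e = P_u / (φ × 0.6 F_EXX × L) = 144 / (0.75 × 0.6 × 60 × 15) = 0.3556 in.
Required leg w = t_e / 0.707 = 0.5029 in → use 9/16 in.

w = 9/16 in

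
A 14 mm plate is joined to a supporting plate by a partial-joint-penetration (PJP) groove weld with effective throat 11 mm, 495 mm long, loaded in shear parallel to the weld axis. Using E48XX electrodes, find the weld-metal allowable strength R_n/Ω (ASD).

R_n/Ω ≈ 784 kN

E48XX → F_EXX = 480 MPa.
Effective throat (given) t_e = 11 mm.
A_we = 11 × 495 = 5445 mm².
F_nw = 0.6 F_EXX = 288 MPa.
R_n/Ω = (288 × 5445) / 2.0 × 10⁻³ = 784.1 kN.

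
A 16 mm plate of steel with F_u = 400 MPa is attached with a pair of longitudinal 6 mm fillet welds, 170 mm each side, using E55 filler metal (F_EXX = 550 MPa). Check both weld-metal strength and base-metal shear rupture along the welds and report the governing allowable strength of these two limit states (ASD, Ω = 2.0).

R_n/Ω ≈ 238 kN (weld metal governs)

t_e = 0.707 × 6 = 4.242 mm; L = 340 mm.
Weld metal: R_n/Ω = (1/2.0) × 0.6 × 550 × 4.242 × 340 × 10⁻³ = 238 kN.
Base metal (shear rupture): R_n/Ω = (1/2.0) × 0.6 × 400 × 16 × 340 × 10⁻³ = 652.8 kN.
Governing: weld metal.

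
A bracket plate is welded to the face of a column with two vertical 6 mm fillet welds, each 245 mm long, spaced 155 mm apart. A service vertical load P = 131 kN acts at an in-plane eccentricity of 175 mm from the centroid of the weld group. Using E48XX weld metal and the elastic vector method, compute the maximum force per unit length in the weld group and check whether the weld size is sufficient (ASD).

E48XX → F_EXX = 480 MPa.
Total weld length L_w = 490 mm. Treat welds as unit-width lines.
Polar moment about centroid: J = 2[d³/12 + d(b/2)²] = 2[245³/12 + 245×77.5²] = 5394000 mm³.
Direct shear f_v = P/L_w = 131×10³ / 490 = 267.3 N/mm (vertical).
Torsion M = P·e = 131×10³ × 175 = 22925000 N·mm.
Critical point at (x, y) = (77.5, 122.5) from centroid. f_tx = M·y/J = 520.6 N/mm; f_ty = M·x/J = 329.4 N/mm.
Resultant f_max = √[f_tx² + (f_v + f_ty)²] = √[520.6² + (267.3 + 329.4)²] = 791.9 N/mm.
Capacity per unit length: r_n/Ω = (1/2.0) × 0.6 × 480 × (0.707 × 6) = 610.8 N/mm.
791.9 > 610.8 → NOT adequate.

f_max ≈ 792 N/mm; NOT adequate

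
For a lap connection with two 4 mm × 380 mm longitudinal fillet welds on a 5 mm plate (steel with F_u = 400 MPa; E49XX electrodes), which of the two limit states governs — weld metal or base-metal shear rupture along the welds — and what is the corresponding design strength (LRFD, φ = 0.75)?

E49XX → F_EXX = 490 MPa.
t_e = 0.707 × 4 = 2.828 mm; L = 760 mm.
Weld metal: φR_n = 0.75 × 0.6 × 490 × 2.828 × 760 × 10⁻³ = 473.9 kN.
Base metal (shear rupture): φR_n = 0.75 × 0.6 × 400 × 5 × 760 × 10⁻³ = 684 kN.
Governing: weld metal.

φR_n ≈ 474 kN (weld metal governs)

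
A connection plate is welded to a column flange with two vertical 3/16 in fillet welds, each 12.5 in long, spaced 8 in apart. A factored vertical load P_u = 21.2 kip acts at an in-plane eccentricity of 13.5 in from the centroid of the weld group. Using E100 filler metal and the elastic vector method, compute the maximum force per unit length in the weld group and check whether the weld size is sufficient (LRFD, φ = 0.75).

E100XX → F_EXX = 100 ksi.
Total weld length L_w = 25 in. Treat welds as unit-width lines.
Polar moment about centroid: J = 2[d³/12 + d(b/2)²] = 2[12.5³/12 + 12.5×4²] = 725.5 in³.
Direct shear f_v = P/L_w = 21.2 / 25 = 0.848 kip/in (vertical).
Torsion M = P·e = 21.2 × 13.5 = 286.2 kip·in.
Critical point at (x, y) = (4, 6.25) from centroid. f_tx = M·y/J = 2.465 kip/in; f_ty = M·x/J = 1.578 kip/in.
Resultant f_max = √[f_tx² + (f_v + f_ty)²] = √[2.465² + (0.848 + 1.578)²] = 3.459 kip/in.
Capacity per unit length: φr_n = 0.75 × 0.6 × 100 × (0.707 × 0.1875) = 5.965 kip/in.
3.459 ≤ 5.965 → adequate.

f_max ≈ 3.46 kip/in; adequate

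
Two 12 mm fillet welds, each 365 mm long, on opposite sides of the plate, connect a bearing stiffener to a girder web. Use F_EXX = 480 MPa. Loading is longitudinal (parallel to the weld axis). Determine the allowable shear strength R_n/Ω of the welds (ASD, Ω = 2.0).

Effective throat t_e = 0.707 × 12 = 8.484 mm.
Total length L = 730 mm; A_we = 8.484 × 730 = 6193 mm².
F_nw = 0.6 F_EXX = 0.6 × 480 = 288 MPa.
R_n = 288 × 6193 × 10⁻³ = 1784 kN; R_n/Ω = 1784/2.0 = 891.8 kN.

R_n/Ω ≈ 892 kN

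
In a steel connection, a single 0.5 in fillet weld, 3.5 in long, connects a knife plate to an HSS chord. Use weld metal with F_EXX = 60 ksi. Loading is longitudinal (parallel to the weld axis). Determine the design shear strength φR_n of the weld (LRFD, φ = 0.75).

φR_n ≈ 33.4 kips

Effective throat t_e = 0.707 × 0.5 = 0.3535 in.
Total length L = 3.5 in; A_we = 0.3535 × 3.5 = 1.237 in².
F_nw = 0.6 F_EXX = 0.6 × 60 = 36 ksi.
φR_n = 0.75 × 36 × 1.237 = 33.41 kips.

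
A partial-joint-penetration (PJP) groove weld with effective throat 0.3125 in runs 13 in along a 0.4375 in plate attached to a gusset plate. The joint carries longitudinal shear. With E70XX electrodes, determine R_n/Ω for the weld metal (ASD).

E70XX → F_EXX = 70 ksi.
Effective throat (given) t_e = 0.3125 in.
A_we = 0.3125 × 13 = 4.062 in².
F_nw = 0.6 F_EXX = 42 ksi.
R_n/Ω = (42 × 4.062) / 2.0 = 85.31 kips.

R_n/Ω ≈ 85.3 kips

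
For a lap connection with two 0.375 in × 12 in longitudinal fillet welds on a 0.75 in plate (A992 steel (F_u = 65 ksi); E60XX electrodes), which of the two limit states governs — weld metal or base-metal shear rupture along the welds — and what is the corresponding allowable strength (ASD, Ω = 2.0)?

E60XX → F_EXX = 60 ksi.
t_e = 0.707 × 0.375 = 0.2651 in; L = 24 in.
Weld metal: R_n/Ω = (1/2.0) × 0.6 × 60 × 0.2651 × 24 = 114.5 kips.
Base metal (shear rupture): R_n/Ω = (1/2.0) × 0.6 × 65 × 0.75 × 24 = 351 kips.
Governing: weld metal.

R_n/Ω ≈ 115 kips (weld metal governs)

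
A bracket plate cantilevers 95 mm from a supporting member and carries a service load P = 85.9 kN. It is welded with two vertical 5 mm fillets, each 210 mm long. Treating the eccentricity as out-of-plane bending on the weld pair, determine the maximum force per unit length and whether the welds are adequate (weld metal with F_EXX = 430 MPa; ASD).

f_max ≈ 592 N/mm; NOT adequate

L_w = 2 × 210 = 420 mm; section modulus (unit throat) S = 2 × L²/6 = 14700 mm².
Direct shear f_v = P/L_w = 85.9×10³/420 = 204.5 N/mm.
Moment M = P × e = 85.9×10³ × 95 = 8160500 N·mm; bending f_b = M/S = 555.1 N/mm.
f_max = √(f_v² + f_b²) = √(204.5² + 555.1²) = 591.6 N/mm.
r_n/Ω = (1/2.0) × 0.6 × 430 × (0.707 × 5) = 456 N/mm → NOT adequate.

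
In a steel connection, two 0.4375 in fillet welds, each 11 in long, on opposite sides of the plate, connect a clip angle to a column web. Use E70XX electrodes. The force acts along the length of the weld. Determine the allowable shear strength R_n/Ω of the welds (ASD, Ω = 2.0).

R_n/Ω ≈ 143 kip

E70XX → F_EXX = 70 ksi.
Effective throat t_e = 0.707 × 0.4375 = 0.3093 in.
Total length L = 22 in; A_we = 0.3093 × 22 = 6.805 in².
F_nw = 0.6 F_EXX = 0.6 × 70 = 42 ksi.
R_n = 42 × 6.805 = 285.8 kip; R_n/Ω = 285.8/2.0 = 142.9 kip.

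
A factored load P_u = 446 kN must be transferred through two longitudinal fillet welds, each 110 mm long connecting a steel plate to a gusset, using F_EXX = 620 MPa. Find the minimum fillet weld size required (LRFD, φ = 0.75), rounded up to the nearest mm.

Total weld length L = 220 mm.
Required throat t_e = P_u / (φ × 0.6 F_EXX × L) = 446 / (0.75 × 0.6 × 620 × 220 × 10⁻³) = 7.266 mm.
Required leg w = t_e / 0.707 = 10.28 mm → use 11 mm.

w = 11 mm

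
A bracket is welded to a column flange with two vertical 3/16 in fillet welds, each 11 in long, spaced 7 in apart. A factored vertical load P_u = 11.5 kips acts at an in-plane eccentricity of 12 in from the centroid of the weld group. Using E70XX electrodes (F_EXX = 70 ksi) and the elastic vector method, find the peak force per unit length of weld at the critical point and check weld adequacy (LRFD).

f_max ≈ 2.16 kip/in; adequate

Total weld length L_w = 22 in. Treat welds as unit-width lines.
Polar moment about centroid: J = 2[d³/12 + d(b/2)²] = 2[11³/12 + 11×3.5²] = 491.3 in³.
Direct shear f_v = P/L_w = 11.5 / 22 = 0.5227 kip/in (vertical).
Torsion M = P·e = 11.5 × 12 = 138 kip·in.
Critical point at (x, y) = (3.5, 5.5) from centroid. f_tx = M·y/J = 1.545 kip/in; f_ty = M·x/J = 0.983 kip/in.
Resultant f_max = √[f_tx² + (f_v + f_ty)²] = √[1.545² + (0.5227 + 0.983)²] = 2.157 kip/in.
Capacity per unit length: φr_n = 0.75 × 0.6 × 70 × (0.707 × 0.1875) = 4.176 kip/in.
2.157 ≤ 4.176 → adequate.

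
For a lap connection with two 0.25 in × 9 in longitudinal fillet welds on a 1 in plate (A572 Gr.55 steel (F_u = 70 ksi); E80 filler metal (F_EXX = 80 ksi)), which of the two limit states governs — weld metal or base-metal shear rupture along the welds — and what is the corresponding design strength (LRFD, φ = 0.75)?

φR_n ≈ 115 kip (weld metal governs)

t_e = 0.707 × 0.25 = 0.1767 in; L = 18 in.
Weld metal: φR_n = 0.75 × 0.6 × 80 × 0.1767 × 18 = 114.5 kip.
Base metal (shear rupture): φR_n = 0.75 × 0.6 × 70 × 1 × 18 = 567 kip.
Governing: weld metal.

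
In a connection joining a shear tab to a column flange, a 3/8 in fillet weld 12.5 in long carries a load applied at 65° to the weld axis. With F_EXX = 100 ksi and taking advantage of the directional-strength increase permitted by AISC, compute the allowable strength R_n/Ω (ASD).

R_n/Ω ≈ 142 kip

t_e = 0.707 × 0.375 = 0.2651 in; A_we = 0.2651 × 12.5 = 3.314 in².
Directional factor: 1.0 + 0.5 sin^1.5(65°) = 1.431.
F_nw = 0.6 × 100 × 1.431 = 85.88 ksi.
R_n/Ω = (85.88 × 3.314) / 2.0 = 142.3 kip.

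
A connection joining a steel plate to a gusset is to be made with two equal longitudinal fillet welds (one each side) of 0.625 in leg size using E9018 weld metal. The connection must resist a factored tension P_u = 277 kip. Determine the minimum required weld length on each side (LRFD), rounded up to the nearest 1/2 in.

L = 8 in on each side

E90XX → F_EXX = 90 ksi.
Throat t_e = 0.707 × 0.625 = 0.4419 in.
φr_n = 0.75 × 0.6 × 90 × 0.4419 = 17.9 kip/in.
L_req = P_u / φr_n = 277 / 17.9 = 15.48 in total.
Per side: 15.48 / 2 = 7.739 in.
Round up → use L = 8 in on each side.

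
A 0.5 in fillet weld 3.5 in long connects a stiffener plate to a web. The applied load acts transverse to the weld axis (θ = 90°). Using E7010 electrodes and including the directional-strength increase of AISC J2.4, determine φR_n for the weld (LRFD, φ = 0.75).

φR_n ≈ 58.5 kips

E70XX → F_EXX = 70 ksi.
t_e = 0.707 × 0.5 = 0.3535 in; A_we = 0.3535 × 3.5 = 1.237 in².
Directional factor: 1.0 + 0.5 sin^1.5(90°) = 1.5.
F_nw = 0.6 × 70 × 1.5 = 63 ksi.
φR_n = 0.75 × 63 × 1.237 = 58.46 kips.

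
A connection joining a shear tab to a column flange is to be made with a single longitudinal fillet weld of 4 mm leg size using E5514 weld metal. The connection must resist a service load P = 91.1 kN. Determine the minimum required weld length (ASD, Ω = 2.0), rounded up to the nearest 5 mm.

L = 200 mm

E55XX → F_EXX = 550 MPa.
Throat t_e = 0.707 × 4 = 2.828 mm.
r_n/Ω = (0.6 × 550 × 2.828) / 2.0 = 466.6 N/mm = 0.4666 kN/mm.
L_req = P / (r_n/Ω) = 91.1 / 0.4666 = 195.2 mm total.
Round up → use L = 200 mm.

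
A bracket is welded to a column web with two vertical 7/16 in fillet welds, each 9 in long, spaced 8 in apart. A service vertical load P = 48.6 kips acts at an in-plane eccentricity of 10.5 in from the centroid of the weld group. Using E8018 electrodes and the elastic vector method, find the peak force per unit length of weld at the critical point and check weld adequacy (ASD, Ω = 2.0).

f_max ≈ 9.51 kip/in; NOT adequate

E80XX → F_EXX = 80 ksi.
Total weld length L_w = 18 in. Treat welds as unit-width lines.
Polar moment about centroid: J = 2[d³/12 + d(b/2)²] = 2[9³/12 + 9×4²] = 409.5 in³.
Direct shear f_v = P/L_w = 48.6 / 18 = 2.7 kip/in (vertical).
Torsion M = P·e = 48.6 × 10.5 = 510.3 kip·in.
Critical point at (x, y) = (4, 4.5) from centroid. f_tx = M·y/J = 5.608 kip/in; f_ty = M·x/J = 4.985 kip/in.
Resultant f_max = √[f_tx² + (f_v + f_ty)²] = √[5.608² + (2.7 + 4.985)²] = 9.513 kip/in.
Capacity per unit length: r_n/Ω = (1/2.0) × 0.6 × 80 × (0.707 × 0.4375) = 7.423 kip/in.
9.513 > 7.423 → NOT adequate.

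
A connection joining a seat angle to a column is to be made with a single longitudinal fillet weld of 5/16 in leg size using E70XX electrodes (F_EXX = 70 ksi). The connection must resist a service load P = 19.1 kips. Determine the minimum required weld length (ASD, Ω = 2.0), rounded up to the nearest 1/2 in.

L = 4.5 in

Throat t_e = 0.707 × 0.3125 = 0.2209 in.
r_n/Ω = (0.6 × 70 × 0.2209) / 2.0 = 4.64 kip/in.
L_req = P / (r_n/Ω) = 19.1 / 4.64 = 4.117 in total.
Round up → use L = 4.5 in.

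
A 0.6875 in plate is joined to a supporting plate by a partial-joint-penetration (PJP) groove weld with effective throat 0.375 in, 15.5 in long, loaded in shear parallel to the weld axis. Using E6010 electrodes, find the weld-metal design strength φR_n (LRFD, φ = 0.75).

E60XX → F_EXX = 60 ksi.
Effective throat (given) t_e = 0.375 in.
A_we = 0.375 × 15.5 = 5.812 in².
F_nw = 0.6 F_EXX = 36 ksi.
φR_n = 0.75 × 36 × 5.812 = 156.9 kip.

φR_n ≈ 157 kip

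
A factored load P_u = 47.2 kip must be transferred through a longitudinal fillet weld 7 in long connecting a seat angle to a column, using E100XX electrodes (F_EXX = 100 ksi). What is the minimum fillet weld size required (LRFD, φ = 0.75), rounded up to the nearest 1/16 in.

w = 1/4 in

Total weld length L = 7 in.
Required throat t_e = P_u / (φ × 0.6 F_EXX × L) = 47.2 / (0.75 × 0.6 × 100 × 7) = 0.1498 in.
Required leg w = t_e / 0.707 = 0.2119 in → use 1/4 in.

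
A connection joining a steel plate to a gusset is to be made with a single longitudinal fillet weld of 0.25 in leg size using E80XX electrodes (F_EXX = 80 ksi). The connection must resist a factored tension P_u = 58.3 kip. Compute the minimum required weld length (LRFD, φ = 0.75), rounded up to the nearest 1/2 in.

L = 9.5 in

Throat t_e = 0.707 × 0.25 = 0.1767 in.
φr_n = 0.75 × 0.6 × 80 × 0.1767 = 6.363 kip/in.
L_req = P_u / φr_n = 58.3 / 6.363 = 9.162 in total.
Round up → use L = 9.5 in.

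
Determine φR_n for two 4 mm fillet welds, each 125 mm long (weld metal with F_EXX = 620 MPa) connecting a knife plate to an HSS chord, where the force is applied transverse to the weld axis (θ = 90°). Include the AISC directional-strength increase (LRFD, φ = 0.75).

t_e = 0.707 × 4 = 2.828 mm; A_we = 2.828 × 250 = 707 mm².
Directional factor: 1.0 + 0.5 sin^1.5(90°) = 1.5.
F_nw = 0.6 × 620 × 1.5 = 558 MPa.
φR_n = 0.75 × 558 × 707 × 10⁻³ = 295.9 kN.

φR_n ≈ 296 kN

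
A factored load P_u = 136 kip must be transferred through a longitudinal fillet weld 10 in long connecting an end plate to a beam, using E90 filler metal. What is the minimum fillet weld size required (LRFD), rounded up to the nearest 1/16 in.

w = 1/2 in

E90XX → F_EXX = 90 ksi.
Total weld length L = 10 in.
Required throat t_e = P_u / (φ × 0.6 F_EXX × L) = 136 / (0.75 × 0.6 × 90 × 10) = 0.3358 in.
Required leg w = t_e / 0.707 = 0.475 in → use 1/2 in.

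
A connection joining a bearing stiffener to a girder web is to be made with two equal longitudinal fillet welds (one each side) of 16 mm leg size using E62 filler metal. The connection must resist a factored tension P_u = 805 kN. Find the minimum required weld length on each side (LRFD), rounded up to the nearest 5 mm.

E62XX → F_EXX = 620 MPa.
Throat t_e = 0.707 × 16 = 11.31 mm.
φr_n = 0.75 × 0.6 × 620 × 11.31 × 10⁻³ = 3.156 kN/mm.
L_req = P_u / φr_n = 805 / 3.156 = 255.1 mm total.
Per side: 255.1 / 2 = 127.5 mm.
Round up → use L = 130 mm on each side.

L = 130 mm on each side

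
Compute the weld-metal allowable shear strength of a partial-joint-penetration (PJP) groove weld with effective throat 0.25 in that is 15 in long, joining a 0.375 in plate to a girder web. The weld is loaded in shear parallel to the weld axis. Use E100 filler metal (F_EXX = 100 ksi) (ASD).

Effective throat (given) t_e = 0.25 in.
A_we = 0.25 × 15 = 3.75 in².
F_nw = 0.6 F_EXX = 60 ksi.
R_n/Ω = (60 × 3.75) / 2.0 = 112.5 kips.

R_n/Ω ≈ 112 kips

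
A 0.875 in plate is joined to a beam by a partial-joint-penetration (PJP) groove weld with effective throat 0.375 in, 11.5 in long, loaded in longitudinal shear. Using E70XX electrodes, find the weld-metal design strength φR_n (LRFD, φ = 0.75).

E70XX → F_EXX = 70 ksi.
Effective throat (given) t_e = 0.375 in.
A_we = 0.375 × 11.5 = 4.312 in².
F_nw = 0.6 F_EXX = 42 ksi.
φR_n = 0.75 × 42 × 4.312 = 135.8 kip.

φR_n ≈ 136 kip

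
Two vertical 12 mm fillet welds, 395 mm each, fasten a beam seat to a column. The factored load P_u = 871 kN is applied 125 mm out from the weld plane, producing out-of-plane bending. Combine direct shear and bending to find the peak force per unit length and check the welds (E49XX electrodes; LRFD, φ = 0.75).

f_max ≈ 2370 N/mm; NOT adequate

E49XX → F_EXX = 490 MPa.
L_w = 2 × 395 = 790 mm; section modulus (unit throat) S = 2 × L²/6 = 52010 mm².
Direct shear f_v = P/L_w = 871×10³/790 = 1103 N/mm.
Moment M = P × e = 871×10³ × 125 = 108880000 N·mm; bending f_b = M/S = 2093 N/mm.
f_max = √(f_v² + f_b²) = √(1103² + 2093²) = 2366 N/mm.
φr_n = 0.75 × 0.6 × 490 × (0.707 × 12) = 1871 N/mm → NOT adequate.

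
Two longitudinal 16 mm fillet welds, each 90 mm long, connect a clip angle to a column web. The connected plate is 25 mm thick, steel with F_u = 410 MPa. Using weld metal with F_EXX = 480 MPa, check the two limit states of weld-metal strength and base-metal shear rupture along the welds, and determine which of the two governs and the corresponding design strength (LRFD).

φR_n ≈ 440 kN (weld metal governs)

t_e = 0.707 × 16 = 11.31 mm; L = 180 mm.
Weld metal: φR_n = 0.75 × 0.6 × 480 × 11.31 × 180 × 10⁻³ = 439.8 kN.
Base metal (shear rupture): φR_n = 0.75 × 0.6 × 410 × 25 × 180 × 10⁻³ = 830.2 kN.
Governing: weld metal.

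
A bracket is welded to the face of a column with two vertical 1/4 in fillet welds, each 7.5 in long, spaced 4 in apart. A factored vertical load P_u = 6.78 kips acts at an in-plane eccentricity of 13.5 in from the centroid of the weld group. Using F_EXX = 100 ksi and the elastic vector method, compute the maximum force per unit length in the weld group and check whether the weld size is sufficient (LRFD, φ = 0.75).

f_max ≈ 3.22 kip/in; adequate

Total weld length L_w = 15 in. Treat welds as unit-width lines.
Polar moment about centroid: J = 2[d³/12 + d(b/2)²] = 2[7.5³/12 + 7.5×2²] = 130.3 in³.
Direct shear f_v = P/L_w = 6.78 / 15 = 0.452 kip/in (vertical).
Torsion M = P·e = 6.78 × 13.5 = 91.53 kip·in.
Critical point at (x, y) = (2, 3.75) from centroid. f_tx = M·y/J = 2.634 kip/in; f_ty = M·x/J = 1.405 kip/in.
Resultant f_max = √[f_tx² + (f_v + f_ty)²] = √[2.634² + (0.452 + 1.405)²] = 3.223 kip/in.
Capacity per unit length: φr_n = 0.75 × 0.6 × 100 × (0.707 × 0.25) = 7.954 kip/in.
3.223 ≤ 7.954 → adequate.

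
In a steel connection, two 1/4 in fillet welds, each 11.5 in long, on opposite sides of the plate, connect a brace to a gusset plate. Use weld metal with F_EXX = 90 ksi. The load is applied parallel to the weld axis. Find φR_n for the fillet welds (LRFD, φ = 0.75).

φR_n ≈ 165 kips

Effective throat t_e = 0.707 × 0.25 = 0.1767 in.
Total length L = 23 in; A_we = 0.1767 × 23 = 4.065 in².
F_nw = 0.6 F_EXX = 0.6 × 90 = 54 ksi.
φR_n = 0.75 × 54 × 4.065 = 164.6 kips.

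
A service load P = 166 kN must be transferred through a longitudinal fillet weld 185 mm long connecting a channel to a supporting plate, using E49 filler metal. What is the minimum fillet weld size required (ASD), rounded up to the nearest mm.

E49XX → F_EXX = 490 MPa.
Total weld length L = 185 mm.
Required throat t_e = P × Ω / (0.6 F_EXX × L) = 166 × 2.0 / (0.6 × 490 × 185 × 10⁻³) = 6.104 mm.
Required leg w = t_e / 0.707 = 8.634 mm → use 9 mm.

w = 9 mm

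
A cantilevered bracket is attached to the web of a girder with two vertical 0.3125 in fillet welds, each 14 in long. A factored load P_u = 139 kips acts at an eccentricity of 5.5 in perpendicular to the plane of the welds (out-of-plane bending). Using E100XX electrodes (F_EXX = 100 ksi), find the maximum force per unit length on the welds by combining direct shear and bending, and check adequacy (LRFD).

f_max ≈ 12.7 kip/in; NOT adequate

L_w = 2 × 14 = 28 in; section modulus (unit throat) S = 2 × L²/6 = 65.33 in².
Direct shear f_v = P/L_w = 139/28 = 4.964 kip/in.
Moment M = P × e = 139 × 5.5 = 764.5 kip·in; bending f_b = M/S = 11.7 kip/in.
f_max = √(f_v² + f_b²) = √(4.964² + 11.7²) = 12.71 kip/in.
φr_n = 0.75 × 0.6 × 100 × (0.707 × 0.3125) = 9.942 kip/in → NOT adequate.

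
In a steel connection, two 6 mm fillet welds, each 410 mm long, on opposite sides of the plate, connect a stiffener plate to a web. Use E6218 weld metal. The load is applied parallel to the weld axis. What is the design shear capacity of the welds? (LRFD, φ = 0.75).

E62XX → F_EXX = 620 MPa.
Effective throat t_e = 0.707 × 6 = 4.242 mm.
Total length L = 820 mm; A_we = 4.242 × 820 = 3478 mm².
F_nw = 0.6 F_EXX = 0.6 × 620 = 372 MPa.
φR_n = 0.75 × 372 × 3478 × 10⁻³ = 970.5 kN.

φR_n ≈ 970 kN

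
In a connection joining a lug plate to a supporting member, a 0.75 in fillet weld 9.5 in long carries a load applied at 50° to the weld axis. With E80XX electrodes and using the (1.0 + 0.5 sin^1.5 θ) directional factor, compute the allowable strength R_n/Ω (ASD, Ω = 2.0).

E80XX → F_EXX = 80 ksi.
t_e = 0.707 × 0.75 = 0.5302 in; A_we = 0.5302 × 9.5 = 5.037 in².
Directional factor: 1.0 + 0.5 sin^1.5(50°) = 1.335.
F_nw = 0.6 × 80 × 1.335 = 64.09 ksi.
R_n/Ω = (64.09 × 5.037) / 2.0 = 161.4 kip.

R_n/Ω ≈ 161 kip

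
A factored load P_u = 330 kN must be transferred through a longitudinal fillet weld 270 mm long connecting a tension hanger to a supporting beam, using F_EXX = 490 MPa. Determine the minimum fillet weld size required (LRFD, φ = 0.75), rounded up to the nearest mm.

Total weld length L = 270 mm.
Required throat t_e = P_u / (φ × 0.6 F_EXX × L) = 330 / (0.75 × 0.6 × 490 × 270 × 10⁻³) = 5.543 mm.
Required leg w = t_e / 0.707 = 7.84 mm → use 8 mm.

w = 8 mm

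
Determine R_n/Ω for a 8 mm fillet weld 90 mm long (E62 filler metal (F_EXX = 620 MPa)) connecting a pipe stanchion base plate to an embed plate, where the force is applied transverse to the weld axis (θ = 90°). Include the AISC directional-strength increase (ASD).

t_e = 0.707 × 8 = 5.656 mm; A_we = 5.656 × 90 = 509 mm².
Directional factor: 1.0 + 0.5 sin^1.5(90°) = 1.5.
F_nw = 0.6 × 620 × 1.5 = 558 MPa.
R_n/Ω = (558 × 509) / 2.0 × 10⁻³ = 142 kN.

R_n/Ω ≈ 142 kN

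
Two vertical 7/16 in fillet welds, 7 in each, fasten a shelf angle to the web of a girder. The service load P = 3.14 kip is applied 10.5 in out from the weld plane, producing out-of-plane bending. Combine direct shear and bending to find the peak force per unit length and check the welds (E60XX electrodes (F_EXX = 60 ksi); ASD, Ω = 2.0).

f_max ≈ 2.03 kip/in; adequate

L_w = 2 × 7 = 14 in; section modulus (unit throat) S = 2 × L²/6 = 16.33 in².
Direct shear f_v = P/L_w = 3.14/14 = 0.2243 kip/in.
Moment M = P × e = 3.14 × 10.5 = 32.97 kip·in; bending f_b = M/S = 2.019 kip/in.
f_max = √(f_v² + f_b²) = √(0.2243² + 2.019²) = 2.031 kip/in.
r_n/Ω = (1/2.0) × 0.6 × 60 × (0.707 × 0.4375) = 5.568 kip/in → adequate.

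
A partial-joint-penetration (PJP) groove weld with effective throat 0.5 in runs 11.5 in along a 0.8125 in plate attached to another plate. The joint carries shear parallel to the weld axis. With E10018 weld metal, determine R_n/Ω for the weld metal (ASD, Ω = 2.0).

E100XX → F_EXX = 100 ksi.
Effective throat (given) t_e = 0.5 in.
A_we = 0.5 × 11.5 = 5.75 in².
F_nw = 0.6 F_EXX = 60 ksi.
R_n/Ω = (60 × 5.75) / 2.0 = 172.5 kip.

R_n/Ω ≈ 172 kip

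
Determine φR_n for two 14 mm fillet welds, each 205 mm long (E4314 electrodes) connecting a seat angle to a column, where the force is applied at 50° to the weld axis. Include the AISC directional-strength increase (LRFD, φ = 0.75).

φR_n ≈ 1050 kN

E43XX → F_EXX = 430 MPa.
t_e = 0.707 × 14 = 9.898 mm; A_we = 9.898 × 410 = 4058 mm².
Directional factor: 1.0 + 0.5 sin^1.5(50°) = 1.335.
F_nw = 0.6 × 430 × 1.335 = 344.5 MPa.
φR_n = 0.75 × 344.5 × 4058 × 10⁻³ = 1049 kN.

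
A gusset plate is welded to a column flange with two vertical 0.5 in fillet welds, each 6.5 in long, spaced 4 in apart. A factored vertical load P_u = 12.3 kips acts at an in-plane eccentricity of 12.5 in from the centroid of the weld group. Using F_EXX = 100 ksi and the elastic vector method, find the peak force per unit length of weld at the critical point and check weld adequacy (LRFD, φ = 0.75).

Total weld length L_w = 13 in. Treat welds as unit-width lines.
Polar moment about centroid: J = 2[d³/12 + d(b/2)²] = 2[6.5³/12 + 6.5×2²] = 97.77 in³.
Direct shear f_v = P/L_w = 12.3 / 13 = 0.9462 kip/in (vertical).
Torsion M = P·e = 12.3 × 12.5 = 153.75 kip·in.
Critical point at (x, y) = (2, 3.25) from centroid. f_tx = M·y/J = 5.111 kip/in; f_ty = M·x/J = 3.145 kip/in.
Resultant f_max = √[f_tx² + (f_v + f_ty)²] = √[5.111² + (0.9462 + 3.145)²] = 6.547 kip/in.
Capacity per unit length: φr_n = 0.75 × 0.6 × 100 × (0.707 × 0.5) = 15.91 kip/in.
6.547 ≤ 15.91 → adequate.

f_max ≈ 6.55 kip/in; adequate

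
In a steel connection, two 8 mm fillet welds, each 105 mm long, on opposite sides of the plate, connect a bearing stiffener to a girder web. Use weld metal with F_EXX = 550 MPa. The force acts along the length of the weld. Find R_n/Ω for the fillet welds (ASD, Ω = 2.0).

R_n/Ω ≈ 196 kN

Effective throat t_e = 0.707 × 8 = 5.656 mm.
Total length L = 210 mm; A_we = 5.656 × 210 = 1188 mm².
F_nw = 0.6 F_EXX = 0.6 × 550 = 330 MPa.
R_n = 330 × 1188 × 10⁻³ = 392 kN; R_n/Ω = 392/2.0 = 196 kN.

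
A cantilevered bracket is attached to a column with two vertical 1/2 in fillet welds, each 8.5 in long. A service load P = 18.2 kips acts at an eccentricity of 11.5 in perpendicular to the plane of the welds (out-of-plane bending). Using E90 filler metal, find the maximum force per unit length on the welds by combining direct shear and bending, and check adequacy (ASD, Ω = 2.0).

E90XX → F_EXX = 90 ksi.
L_w = 2 × 8.5 = 17 in; section modulus (unit throat) S = 2 × L²/6 = 24.08 in².
Direct shear f_v = P/L_w = 18.2/17 = 1.071 kip/in.
Moment M = P × e = 18.2 × 11.5 = 209.3 kip·in; bending f_b = M/S = 8.691 kip/in.
f_max = √(f_v² + f_b²) = √(1.071² + 8.691²) = 8.756 kip/in.
r_n/Ω = (1/2.0) × 0.6 × 90 × (0.707 × 0.5) = 9.544 kip/in → adequate.

f_max ≈ 8.76 kip/in; adequate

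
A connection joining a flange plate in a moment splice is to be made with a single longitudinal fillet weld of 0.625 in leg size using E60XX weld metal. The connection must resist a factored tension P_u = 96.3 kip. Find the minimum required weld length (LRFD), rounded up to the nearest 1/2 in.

E60XX → F_EXX = 60 ksi.
Throat t_e = 0.707 × 0.625 = 0.4419 in.
φr_n = 0.75 × 0.6 × 60 × 0.4419 = 11.93 kip/in.
L_req = P_u / φr_n = 96.3 / 11.93 = 8.072 in total.
Round up → use L = 8.5 in.

L = 8.5 in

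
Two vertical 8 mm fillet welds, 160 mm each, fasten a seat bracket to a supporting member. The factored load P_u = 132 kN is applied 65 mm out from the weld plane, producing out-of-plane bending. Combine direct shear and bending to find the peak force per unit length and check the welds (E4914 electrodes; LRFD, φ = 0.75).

f_max ≈ 1090 N/mm; adequate

E49XX → F_EXX = 490 MPa.
L_w = 2 × 160 = 320 mm; section modulus (unit throat) S = 2 × L²/6 = 8533 mm².
Direct shear f_v = P/L_w = 132×10³/320 = 412.5 N/mm.
Moment M = P × e = 132×10³ × 65 = 8580000 N·mm; bending f_b = M/S = 1005 N/mm.
f_max = √(f_v² + f_b²) = √(412.5² + 1005²) = 1087 N/mm.
φr_n = 0.75 × 0.6 × 490 × (0.707 × 8) = 1247 N/mm → adequate.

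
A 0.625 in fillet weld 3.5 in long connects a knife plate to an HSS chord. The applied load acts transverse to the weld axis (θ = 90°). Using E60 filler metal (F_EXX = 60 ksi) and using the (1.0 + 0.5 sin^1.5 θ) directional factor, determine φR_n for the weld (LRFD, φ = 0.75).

φR_n ≈ 62.6 kip

t_e = 0.707 × 0.625 = 0.4419 in; A_we = 0.4419 × 3.5 = 1.547 in².
Directional factor: 1.0 + 0.5 sin^1.5(90°) = 1.5.
F_nw = 0.6 × 60 × 1.5 = 54 ksi.
φR_n = 0.75 × 54 × 1.547 = 62.64 kip.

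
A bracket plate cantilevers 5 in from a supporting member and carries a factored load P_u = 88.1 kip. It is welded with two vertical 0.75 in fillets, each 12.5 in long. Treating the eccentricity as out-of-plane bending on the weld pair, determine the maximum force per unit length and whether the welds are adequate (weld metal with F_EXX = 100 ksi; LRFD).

f_max ≈ 9.16 kip/in; adequate

L_w = 2 × 12.5 = 25 in; section modulus (unit throat) S = 2 × L²/6 = 52.08 in².
Direct shear f_v = P/L_w = 88.1/25 = 3.524 kip/in.
Moment M = P × e = 88.1 × 5 = 440.5 kip·in; bending f_b = M/S = 8.458 kip/in.
f_max = √(f_v² + f_b²) = √(3.524² + 8.458²) = 9.162 kip/in.
φr_n = 0.75 × 0.6 × 100 × (0.707 × 0.75) = 23.86 kip/in → adequate.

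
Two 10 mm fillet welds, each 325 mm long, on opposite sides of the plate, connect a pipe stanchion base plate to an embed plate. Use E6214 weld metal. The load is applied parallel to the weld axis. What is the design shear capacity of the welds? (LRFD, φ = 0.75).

φR_n ≈ 1280 kN

E62XX → F_EXX = 620 MPa.
Effective throat t_e = 0.707 × 10 = 7.07 mm.
Total length L = 650 mm; A_we = 7.07 × 650 = 4596 mm².
F_nw = 0.6 F_EXX = 0.6 × 620 = 372 MPa.
φR_n = 0.75 × 372 × 4596 × 10⁻³ = 1282 kN.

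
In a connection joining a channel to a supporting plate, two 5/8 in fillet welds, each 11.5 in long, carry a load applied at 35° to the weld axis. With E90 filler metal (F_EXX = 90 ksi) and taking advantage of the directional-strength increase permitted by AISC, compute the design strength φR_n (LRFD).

t_e = 0.707 × 0.625 = 0.4419 in; A_we = 0.4419 × 23 = 10.16 in².
Directional factor: 1.0 + 0.5 sin^1.5(35°) = 1.217.
F_nw = 0.6 × 90 × 1.217 = 65.73 ksi.
φR_n = 0.75 × 65.73 × 10.16 = 501 kip.

φR_n ≈ 501 kip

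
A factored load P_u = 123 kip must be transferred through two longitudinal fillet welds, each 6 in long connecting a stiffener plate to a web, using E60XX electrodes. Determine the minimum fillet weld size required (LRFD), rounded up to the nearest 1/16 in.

E60XX → F_EXX = 60 ksi.
Total weld length L = 12 in.
Required throat t_e = P_u / (φ × 0.6 F_EXX × L) = 123 / (0.75 × 0.6 × 60 × 12) = 0.3796 in.
Required leg w = t_e / 0.707 = 0.537 in → use 9/16 in.

w = 9/16 in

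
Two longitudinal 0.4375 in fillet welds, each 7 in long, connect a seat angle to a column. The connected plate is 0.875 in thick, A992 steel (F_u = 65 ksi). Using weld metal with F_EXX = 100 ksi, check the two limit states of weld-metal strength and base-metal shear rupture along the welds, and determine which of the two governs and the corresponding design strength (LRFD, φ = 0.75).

φR_n ≈ 195 kip (weld metal governs)

t_e = 0.707 × 0.4375 = 0.3093 in; L = 14 in.
Weld metal: φR_n = 0.75 × 0.6 × 100 × 0.3093 × 14 = 194.9 kip.
Base metal (shear rupture): φR_n = 0.75 × 0.6 × 65 × 0.875 × 14 = 358.3 kip.
Governing: weld metal.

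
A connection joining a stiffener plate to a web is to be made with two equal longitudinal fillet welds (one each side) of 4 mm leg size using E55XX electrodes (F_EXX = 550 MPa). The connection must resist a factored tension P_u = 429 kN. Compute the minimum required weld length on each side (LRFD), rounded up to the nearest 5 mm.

Throat t_e = 0.707 × 4 = 2.828 mm.
φr_n = 0.75 × 0.6 × 550 × 2.828 × 10⁻³ = 0.6999 kN/mm.
L_req = P_u / φr_n = 429 / 0.6999 = 612.9 mm total.
Per side: 612.9 / 2 = 306.5 mm.
Round up → use L = 310 mm on each side.

L = 310 mm on each side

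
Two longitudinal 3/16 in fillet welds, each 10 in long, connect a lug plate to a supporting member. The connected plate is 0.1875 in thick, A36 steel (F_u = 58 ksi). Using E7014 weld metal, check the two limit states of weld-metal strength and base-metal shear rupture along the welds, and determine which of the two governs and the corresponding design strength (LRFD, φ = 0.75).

φR_n ≈ 83.5 kips (weld metal governs)

E70XX → F_EXX = 70 ksi.
t_e = 0.707 × 0.1875 = 0.1326 in; L = 20 in.
Weld metal: φR_n = 0.75 × 0.6 × 70 × 0.1326 × 20 = 83.51 kips.
Base metal (shear rupture): φR_n = 0.75 × 0.6 × 58 × 0.1875 × 20 = 97.88 kips.
Governing: weld metal.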